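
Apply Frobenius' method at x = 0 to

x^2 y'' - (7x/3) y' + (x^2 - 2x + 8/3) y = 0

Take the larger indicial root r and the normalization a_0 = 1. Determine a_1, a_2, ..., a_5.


Write in Frobenius form y'' + (p(x)/x) y' + (q(x)/x^2) y = 0:
  p(x) = -7/3,  q(x) = x^2 - 2x + 8/3.
Indicial equation: r(r-1) + (-7/3) r + (8/3) = 0 -> roots r_1 = 2, r_2 = 4/3.
Take r = r_1 = 2. Let y(x) = x^r sum_{n>=0} a_n x^n with a_0 = 1.
Substitute y = x^r sum a_n x^n and match x^{r+n}. The recurrence is
  D(n) a_n - 2 a_{n-1} + 1 a_{n-2} = 0,  where D(n) = (r+n)(r+n-1) + (-7/3)(r+n) + (8/3).
  a_n = [2 a_{n-1} - 1 a_{n-2}] / D(n).
Since the indicial polynomial factors as (r - r_1)(r - r_2), D(n) = (r_1 + n - r_1)(r_1 + n - r_2) = n(n + 2/3).
Evaluating step by step (a_0 = 1):
  n = 1: D(1) = 1(1 + 2/3) = 5/3; numerator = 2(1) = 2; a_1 = (2)/(5/3) = 6/5
  n = 2: D(2) = 2(2 + 2/3) = 16/3; numerator = 2(6/5) - 1(1) = 7/5; a_2 = (7/5)/(16/3) = 21/80
  n = 3: D(3) = 3(3 + 2/3) = 11; numerator = 2(21/80) - 1(6/5) = -27/40; a_3 = (-27/40)/(11) = -27/440
  n = 4: D(4) = 4(4 + 2/3) = 56/3; numerator = 2(-27/440) - 1(21/80) = -339/880; a_4 = (-339/880)/(56/3) = -1017/49280
  n = 5: D(5) = 5(5 + 2/3) = 85/3; numerator = 2(-1017/49280) - 1(-27/440) = 9/448; a_5 = (9/448)/(85/3) = 27/38080

r = 2; a_0 = 1; a_1 = 6/5; a_2 = 21/80; a_3 = -27/440; a_4 = -1017/49280; a_5 = 27/38080


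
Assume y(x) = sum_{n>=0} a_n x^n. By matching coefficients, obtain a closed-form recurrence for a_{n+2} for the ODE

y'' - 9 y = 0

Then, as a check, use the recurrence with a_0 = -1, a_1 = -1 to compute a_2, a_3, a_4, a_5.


Substitute y = sum_n a_n x^n into y'' + (const) y = 0.
y''(x) = sum_{n>=0} (n+2)(n+1) a_{n+2} x^n.
The ODE becomes sum_n [(n+2)(n+1) a_{n+2} - 9 a_n] x^n = 0.
Setting each coefficient to zero gives the recurrence:
  (n+2)(n+1) a_{n+2} - 9 a_n = 0,
  a_{n+2} = 9 / ((n+1)(n+2)) a_n.

Check with a_0 = -1, a_1 = -1 (apply the recurrence for n = 0, 1, 2, 3): a_0 = -1, a_1 = -1, a_2 = -9/2, a_3 = -3/2, a_4 = -27/8, a_5 = -27/40.

a_{n+2} = 9/((n+1)(n+2)) * a_n; check: a_0 = -1, a_1 = -1, a_2 = -9/2, a_3 = -3/2, a_4 = -27/8, a_5 = -27/40


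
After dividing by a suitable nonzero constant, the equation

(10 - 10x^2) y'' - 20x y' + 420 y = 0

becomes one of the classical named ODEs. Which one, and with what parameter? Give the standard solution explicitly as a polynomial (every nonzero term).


All three coefficients share the factor 10; dividing through by 10 gives  (1 - x^2) y'' - 2x y' + 42 y = 0.
This matches the Legendre equation (1 - x^2) y'' - 2x y' + n(n+1) y = 0 (note the -2x y' term) with n(n+1) = 42, so n = 6; the polynomial solution is P_6(x).
With y = sum_k a_k x^k, matching x^k gives (k+2)(k+1) a_{k+2} = [k(k+1) - n(n+1)] a_k = (k - 6)(k + 7) a_k. The right side vanishes at k = 6, so the series with the parity of 6 terminates at degree 6.
Standard normalization (P_n(1) = 1): leading coefficient (2n)!/(2^n (n!)^2) = 479001600/(64*518400) = 231/16, so a_6 = 231/16. Work downward with a_k = (k+1)(k+2) a_{k+2} / ((k - 6)(k + 7)):
  a_4 = (5)(6)(231/16) / ((4 - 6)(4 + 7)) = (3465/8)/(-22) = -315/16
  a_2 = (3)(4)(-315/16) / ((2 - 6)(2 + 7)) = (-945/4)/(-36) = 105/16
  a_0 = (1)(2)(105/16) / ((0 - 6)(0 + 7)) = (105/8)/(-42) = -5/16
Hence P_6(x) = 231 x^6/16 - 315 x^4/16 + 105 x^2/16 - 5/16.

P_6(x); series = 231 x^6/16 - 315 x^4/16 + 105 x^2/16 - 5/16


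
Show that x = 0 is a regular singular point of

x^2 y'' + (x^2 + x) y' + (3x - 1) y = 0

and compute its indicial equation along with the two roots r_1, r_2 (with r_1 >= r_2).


Divide by x^2 to reach normal form y'' + P_1(x) y' + P_2(x) y = 0 with P_1(x) = 1 + 1/x and P_2(x) = 3/x - 1/x^2.
x = 0 is a singular point because the y'-coefficient 1 + 1/x has a pole at x = 0 and the y-coefficient 3/x - 1/x^2 has a pole at x = 0.
It is a regular singular point because x P_1(x) = p(x) = x + 1 and x^2 P_2(x) = q(x) = 3x - 1 are polynomials, hence analytic at x = 0.
p(0) = 1,  q(0) = -1.
Indicial equation: r(r-1) + p(0) r + q(0) = 0, i.e. r^2 + (p(0) - 1) r + q(0) = 0, i.e. r^2 - 1 = 0.
Discriminant: (0)^2 - 4(-1) = 4, so r = (0 ± 2)/2.
Solving: r_1 = 1, r_2 = -1.

indicial: r^2 - 1 = 0; roots r_1 = 1, r_2 = -1


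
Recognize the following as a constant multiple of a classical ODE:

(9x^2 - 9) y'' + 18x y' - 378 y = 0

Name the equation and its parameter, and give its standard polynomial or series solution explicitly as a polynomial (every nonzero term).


All three coefficients share the factor -9; dividing through by -9 gives  (1 - x^2) y'' - 2x y' + 42 y = 0.
This matches the Legendre equation (1 - x^2) y'' - 2x y' + n(n+1) y = 0 (note the -2x y' term) with n(n+1) = 42, so n = 6; the polynomial solution is P_6(x).
With y = sum_k a_k x^k, matching x^k gives (k+2)(k+1) a_{k+2} = [k(k+1) - n(n+1)] a_k = (k - 6)(k + 7) a_k. The right side vanishes at k = 6, so the series with the parity of 6 terminates at degree 6.
Standard normalization (P_n(1) = 1): leading coefficient (2n)!/(2^n (n!)^2) = 479001600/(64*518400) = 231/16, so a_6 = 231/16. Work downward with a_k = (k+1)(k+2) a_{k+2} / ((k - 6)(k + 7)):
  a_4 = (5)(6)(231/16) / ((4 - 6)(4 + 7)) = (3465/8)/(-22) = -315/16
  a_2 = (3)(4)(-315/16) / ((2 - 6)(2 + 7)) = (-945/4)/(-36) = 105/16
  a_0 = (1)(2)(105/16) / ((0 - 6)(0 + 7)) = (105/8)/(-42) = -5/16
Hence P_6(x) = 231 x^6/16 - 315 x^4/16 + 105 x^2/16 - 5/16.

P_6(x); series = 231 x^6/16 - 315 x^4/16 + 105 x^2/16 - 5/16


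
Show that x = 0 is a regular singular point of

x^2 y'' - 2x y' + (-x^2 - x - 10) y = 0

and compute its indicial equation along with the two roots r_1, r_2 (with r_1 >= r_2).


Divide by x^2 to reach normal form y'' + P_1(x) y' + P_2(x) y = 0 with P_1(x) = -2/x and P_2(x) = -1 - 1/x - 10/x^2.
x = 0 is a singular point because the y'-coefficient -2/x has a pole at x = 0 and the y-coefficient -1 - 1/x - 10/x^2 has a pole at x = 0.
It is a regular singular point because x P_1(x) = p(x) = -2 and x^2 P_2(x) = q(x) = -x^2 - x - 10 are polynomials, hence analytic at x = 0.
p(0) = -2,  q(0) = -10.
Indicial equation: r(r-1) + p(0) r + q(0) = 0, i.e. r^2 + (p(0) - 1) r + q(0) = 0, i.e. r^2 - 3 r - 10 = 0.
Discriminant: (-3)^2 - 4(-10) = 49, so r = (3 ± 7)/2.
Solving: r_1 = 5, r_2 = -2.

indicial: r^2 - 3 r - 10 = 0; roots r_1 = 5, r_2 = -2


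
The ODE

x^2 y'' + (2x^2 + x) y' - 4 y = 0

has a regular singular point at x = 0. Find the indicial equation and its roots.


Divide by x^2 to reach normal form y'' + P_1(x) y' + P_2(x) y = 0 with P_1(x) = 2 + 1/x and P_2(x) = -4/x^2.
x = 0 is a singular point because the y'-coefficient 2 + 1/x has a pole at x = 0 and the y-coefficient -4/x^2 has a pole at x = 0.
It is a regular singular point because x P_1(x) = p(x) = 2x + 1 and x^2 P_2(x) = q(x) = -4 are polynomials, hence analytic at x = 0.
p(0) = 1,  q(0) = -4.
Indicial equation: r(r-1) + p(0) r + q(0) = 0, i.e. r^2 + (p(0) - 1) r + q(0) = 0, i.e. r^2 - 4 = 0.
Discriminant: (0)^2 - 4(-4) = 16, so r = (0 ± 4)/2.
Solving: r_1 = 2, r_2 = -2.

indicial: r^2 - 4 = 0; roots r_1 = 2, r_2 = -2


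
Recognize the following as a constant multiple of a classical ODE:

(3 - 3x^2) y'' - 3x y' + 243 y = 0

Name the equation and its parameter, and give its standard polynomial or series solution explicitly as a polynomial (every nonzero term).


All three coefficients share the factor 3; dividing through by 3 gives  (1 - x^2) y'' - x y' + 81 y = 0.
This matches the Chebyshev equation (1 - x^2) y'' - x y' + n^2 y = 0 (note the -x y' term, not -2x y') with n^2 = 81, so n = 9; the polynomial solution is T_9(x).
With y = sum_k a_k x^k, matching x^k gives (k+2)(k+1) a_{k+2} = (k^2 - n^2) a_k = (k - 9)(k + 9) a_k. The right side vanishes at k = 9, so the series with the parity of 9 terminates at degree 9.
Standard normalization: leading coefficient of T_n is 2^(n-1), so a_9 = 2^8 = 256. Work downward with a_k = (k+1)(k+2) a_{k+2} / ((k - 9)(k + 9)):
  a_7 = (8)(9)(256) / ((7 - 9)(7 + 9)) = 18432/(-32) = -576
  a_5 = (6)(7)(-576) / ((5 - 9)(5 + 9)) = -24192/(-56) = 432
  a_3 = (4)(5)(432) / ((3 - 9)(3 + 9)) = 8640/(-72) = -120
  a_1 = (2)(3)(-120) / ((1 - 9)(1 + 9)) = -720/(-80) = 9
Hence T_9(x) = 256 x^9 - 576 x^7 + 432 x^5 - 120 x^3 + 9 x.

T_9(x); series = 256 x^9 - 576 x^7 + 432 x^5 - 120 x^3 + 9 x


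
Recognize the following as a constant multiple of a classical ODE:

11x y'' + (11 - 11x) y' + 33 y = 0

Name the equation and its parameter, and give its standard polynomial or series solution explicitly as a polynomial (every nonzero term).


All three coefficients share the factor 11; dividing through by 11 gives  x y'' + (1 - x) y' + 3 y = 0.
This matches the Laguerre equation x y'' + (1 - x) y' + n y = 0 with n = 3; the polynomial solution is L_3(x).
With y = sum_k a_k x^k, matching x^k gives (k+1)k a_{k+1} + (k+1) a_{k+1} - k a_k + n a_k = 0, i.e. (k+1)^2 a_{k+1} = (k - n) a_k = (k - 3) a_k. The right side vanishes at k = 3, so the series terminates at degree 3.
Standard normalization L_n(0) = 1 gives a_0 = 1. Work upward with a_{k+1} = (k - 3) a_k / (k+1)^2:
  a_1 = (0 - 3)(1) / 1^2 = -3/1 = -3
  a_2 = (1 - 3)(-3) / 2^2 = 6/4 = 3/2
  a_3 = (2 - 3)(3/2) / 3^2 = (-3/2)/9 = -1/6
Hence L_3(x) = -x^3/6 + 3 x^2/2 - 3 x + 1.

L_3(x); series = -x^3/6 + 3 x^2/2 - 3 x + 1


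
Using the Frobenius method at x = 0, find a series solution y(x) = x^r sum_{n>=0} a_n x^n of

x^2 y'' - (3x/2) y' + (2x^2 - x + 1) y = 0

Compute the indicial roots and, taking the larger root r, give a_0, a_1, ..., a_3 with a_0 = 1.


Write in Frobenius form y'' + (p(x)/x) y' + (q(x)/x^2) y = 0:
  p(x) = -3/2,  q(x) = 2x^2 - x + 1.
Indicial equation: r(r-1) + (-3/2) r + (1) = 0 -> roots r_1 = 2, r_2 = 1/2.
Take r = r_1 = 2. Let y(x) = x^r sum_{n>=0} a_n x^n with a_0 = 1.
Substitute y = x^r sum a_n x^n and match x^{r+n}. The recurrence is
  D(n) a_n - 1 a_{n-1} + 2 a_{n-2} = 0,  where D(n) = (r+n)(r+n-1) + (-3/2)(r+n) + (1).
  a_n = [1 a_{n-1} - 2 a_{n-2}] / D(n).
Since the indicial polynomial factors as (r - r_1)(r - r_2), D(n) = (r_1 + n - r_1)(r_1 + n - r_2) = n(n + 3/2).
Evaluating step by step (a_0 = 1):
  n = 1: D(1) = 1(1 + 3/2) = 5/2; numerator = 1(1) = 1; a_1 = (1)/(5/2) = 2/5
  n = 2: D(2) = 2(2 + 3/2) = 7; numerator = 1(2/5) - 2(1) = -8/5; a_2 = (-8/5)/(7) = -8/35
  n = 3: D(3) = 3(3 + 3/2) = 27/2; numerator = 1(-8/35) - 2(2/5) = -36/35; a_3 = (-36/35)/(27/2) = -8/105

r = 2; a_0 = 1; a_1 = 2/5; a_2 = -8/35; a_3 = -8/105


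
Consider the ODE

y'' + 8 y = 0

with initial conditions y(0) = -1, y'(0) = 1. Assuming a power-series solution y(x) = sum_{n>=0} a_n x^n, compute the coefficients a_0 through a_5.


Ansatz: y(x) = sum_{n>=0} a_n x^n, so y'(x) = sum_{n>=1} n a_n x^(n-1) and y''(x) = sum_{n>=2} n(n-1) a_n x^(n-2).
Substitute into P(x) y'' + Q(x) y' + R(x) y = 0 with P(x) = 1, Q(x) = 0, R(x) = 8, and match powers of x.
Initial conditions: a_0 = -1, a_1 = 1.
Setting the coefficient of each power of x to zero and solving order by order (substituting the coefficients already found):
  x^0: 2 a_2 + 8 a_0 = 0  ->  2 a_2 = -8 a_0 = 8  ->  a_2 = 4
  x^1: 6 a_3 + 8 a_1 = 0  ->  6 a_3 = -8 a_1 = -8  ->  a_3 = -4/3
  x^2: 12 a_4 + 8 a_2 = 0  ->  12 a_4 = -8 a_2 = -32  ->  a_4 = -8/3
  x^3: 20 a_5 + 8 a_3 = 0  ->  20 a_5 = -8 a_3 = 32/3  ->  a_5 = 8/15
Truncated series: y(x) = -1 + x + 4 x^2 - (4/3) x^3 - (8/3) x^4 + (8/15) x^5 + O(x^6).

a_0 = -1; a_1 = 1; a_2 = 4; a_3 = -4/3; a_4 = -8/3; a_5 = 8/15


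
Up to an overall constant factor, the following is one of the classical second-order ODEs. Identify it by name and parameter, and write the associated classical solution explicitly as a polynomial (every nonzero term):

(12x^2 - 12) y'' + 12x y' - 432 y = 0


All three coefficients share the factor -12; dividing through by -12 gives  (1 - x^2) y'' - x y' + 36 y = 0.
This matches the Chebyshev equation (1 - x^2) y'' - x y' + n^2 y = 0 (note the -x y' term, not -2x y') with n^2 = 36, so n = 6; the polynomial solution is T_6(x).
With y = sum_k a_k x^k, matching x^k gives (k+2)(k+1) a_{k+2} = (k^2 - n^2) a_k = (k - 6)(k + 6) a_k. The right side vanishes at k = 6, so the series with the parity of 6 terminates at degree 6.
Standard normalization: leading coefficient of T_n is 2^(n-1), so a_6 = 2^5 = 32. Work downward with a_k = (k+1)(k+2) a_{k+2} / ((k - 6)(k + 6)):
  a_4 = (5)(6)(32) / ((4 - 6)(4 + 6)) = 960/(-20) = -48
  a_2 = (3)(4)(-48) / ((2 - 6)(2 + 6)) = -576/(-32) = 18
  a_0 = (1)(2)(18) / ((0 - 6)(0 + 6)) = 36/(-36) = -1
Hence T_6(x) = 32 x^6 - 48 x^4 + 18 x^2 - 1.

T_6(x); series = 32 x^6 - 48 x^4 + 18 x^2 - 1


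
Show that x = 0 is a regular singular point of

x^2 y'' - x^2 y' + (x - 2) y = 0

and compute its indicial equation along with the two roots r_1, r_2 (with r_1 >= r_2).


Divide by x^2 to reach normal form y'' + P_1(x) y' + P_2(x) y = 0 with P_1(x) = -1 and P_2(x) = 1/x - 2/x^2.
x = 0 is a singular point because the y-coefficient 1/x - 2/x^2 has a pole at x = 0.
It is a regular singular point because x P_1(x) = p(x) = -x and x^2 P_2(x) = q(x) = x - 2 are polynomials, hence analytic at x = 0.
p(0) = 0,  q(0) = -2.
Indicial equation: r(r-1) + p(0) r + q(0) = 0, i.e. r^2 + (p(0) - 1) r + q(0) = 0, i.e. r^2 - 1 r - 2 = 0.
Discriminant: (-1)^2 - 4(-2) = 9, so r = (1 ± 3)/2.
Solving: r_1 = 2, r_2 = -1.

indicial: r^2 - 1 r - 2 = 0; roots r_1 = 2, r_2 = -1


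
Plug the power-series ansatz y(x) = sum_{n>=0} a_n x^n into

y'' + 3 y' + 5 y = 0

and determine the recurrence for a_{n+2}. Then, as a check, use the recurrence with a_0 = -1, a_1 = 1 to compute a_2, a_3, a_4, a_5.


Substitute y = sum_n a_n x^n.
y''(x) has coefficient (n+2)(n+1) a_{n+2} at x^n;
3 y'(x) has coefficient 3 (n+1) a_{n+1} at x^n;
5 y(x) has coefficient 5 a_n at x^n.
Matching x^n: (n+2)(n+1) a_{n+2} + 3 (n+1) a_{n+1} + 5 a_n = 0.
Thus a_{n+2} = [-3 (n+1) a_{n+1} - 5 a_n] / ((n+1)(n+2)).

Check with a_0 = -1, a_1 = 1 (apply the recurrence for n = 0, 1, 2, 3): a_0 = -1, a_1 = 1, a_2 = 1, a_3 = -11/6, a_4 = 23/24, a_5 = -7/60.

a_(n+2) = [-3 (n+1) a_(n+1) - 5 a_n] / ((n+1)(n+2)); check: a_0 = -1, a_1 = 1, a_2 = 1, a_3 = -11/6, a_4 = 23/24, a_5 = -7/60


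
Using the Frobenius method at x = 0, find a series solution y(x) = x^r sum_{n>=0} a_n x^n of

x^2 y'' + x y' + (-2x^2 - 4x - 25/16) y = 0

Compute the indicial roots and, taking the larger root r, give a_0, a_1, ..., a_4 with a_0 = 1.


Write in Frobenius form y'' + (p(x)/x) y' + (q(x)/x^2) y = 0:
  p(x) = 1,  q(x) = -2x^2 - 4x - 25/16.
Indicial equation: r(r-1) + (1) r + (-25/16) = 0 -> roots r_1 = 5/4, r_2 = -5/4.
Take r = r_1 = 5/4. Let y(x) = x^r sum_{n>=0} a_n x^n with a_0 = 1.
Substitute y = x^r sum a_n x^n and match x^{r+n}. The recurrence is
  D(n) a_n - 4 a_{n-1} - 2 a_{n-2} = 0,  where D(n) = (r+n)(r+n-1) + (1)(r+n) + (-25/16).
  a_n = [4 a_{n-1} + 2 a_{n-2}] / D(n).
Since the indicial polynomial factors as (r - r_1)(r - r_2), D(n) = (r_1 + n - r_1)(r_1 + n - r_2) = n(n + 5/2).
Evaluating step by step (a_0 = 1):
  n = 1: D(1) = 1(1 + 5/2) = 7/2; numerator = 4(1) = 4; a_1 = (4)/(7/2) = 8/7
  n = 2: D(2) = 2(2 + 5/2) = 9; numerator = 4(8/7) + 2(1) = 46/7; a_2 = (46/7)/(9) = 46/63
  n = 3: D(3) = 3(3 + 5/2) = 33/2; numerator = 4(46/63) + 2(8/7) = 328/63; a_3 = (328/63)/(33/2) = 656/2079
  n = 4: D(4) = 4(4 + 5/2) = 26; numerator = 4(656/2079) + 2(46/63) = 5660/2079; a_4 = (5660/2079)/(26) = 2830/27027

r = 5/4; a_0 = 1; a_1 = 8/7; a_2 = 46/63; a_3 = 656/2079; a_4 = 2830/27027


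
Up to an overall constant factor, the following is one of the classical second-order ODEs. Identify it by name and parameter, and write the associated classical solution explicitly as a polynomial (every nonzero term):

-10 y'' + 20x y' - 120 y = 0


All three coefficients share the factor -10; dividing through by -10 gives  y'' - 2x y' + 12 y = 0.
This matches the Hermite equation y'' - 2x y' + 2n y = 0 with 2n = 12, so n = 6; the polynomial solution is H_6(x).
With y = sum_k a_k x^k, matching x^k gives (k+2)(k+1) a_{k+2} = 2(k - n) a_k = 2(k - 6) a_k. The right side vanishes at k = 6, so the series with the parity of 6 terminates at degree 6.
Standard normalization: leading coefficient of H_n is 2^n, so a_6 = 2^6 = 64. Work downward with a_k = (k+1)(k+2) a_{k+2} / (2(k - n)):
  a_4 = (5)(6)(64) / (2(4 - 6)) = 1920/(-4) = -480
  a_2 = (3)(4)(-480) / (2(2 - 6)) = -5760/(-8) = 720
  a_0 = (1)(2)(720) / (2(0 - 6)) = 1440/(-12) = -120
Hence H_6(x) = 64 x^6 - 480 x^4 + 720 x^2 - 120.

H_6(x); series = 64 x^6 - 480 x^4 + 720 x^2 - 120


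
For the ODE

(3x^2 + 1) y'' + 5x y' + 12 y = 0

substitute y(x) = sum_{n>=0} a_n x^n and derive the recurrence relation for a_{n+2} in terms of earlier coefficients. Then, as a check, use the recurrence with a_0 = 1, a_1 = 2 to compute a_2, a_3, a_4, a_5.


Substitute y = sum_n a_n x^n.
(1 + 3 x^2) y'' contributes (n+2)(n+1) a_{n+2} + 3 n(n-1) a_n at x^n.
5 x y'(x) contributes 5 n a_n at x^n.
12 y(x) contributes 12 a_n at x^n.
Matching x^n: (n+2)(n+1) a_{n+2} + (3 n(n-1) + 5 n + 12) a_n = 0.
Thus a_{n+2} = (-3 n(n-1) - 5 n - 12) / ((n+1)(n+2)) * a_n.

Check with a_0 = 1, a_1 = 2 (apply the recurrence for n = 0, 1, 2, 3): a_0 = 1, a_1 = 2, a_2 = -6, a_3 = -17/3, a_4 = 14, a_5 = 51/4.

a_(n+2) = (-3 n(n-1) - 5 n - 12) / ((n+1)(n+2)) * a_n; check: a_0 = 1, a_1 = 2, a_2 = -6, a_3 = -17/3, a_4 = 14, a_5 = 51/4


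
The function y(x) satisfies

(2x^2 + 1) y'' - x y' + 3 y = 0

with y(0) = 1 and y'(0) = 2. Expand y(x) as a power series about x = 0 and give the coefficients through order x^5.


Ansatz: y(x) = sum_{n>=0} a_n x^n, so y'(x) = sum_{n>=1} n a_n x^(n-1) and y''(x) = sum_{n>=2} n(n-1) a_n x^(n-2).
Substitute into P(x) y'' + Q(x) y' + R(x) y = 0 with P(x) = 2x^2 + 1, Q(x) = -x, R(x) = 3, and match powers of x.
Initial conditions: a_0 = 1, a_1 = 2.
Setting the coefficient of each power of x to zero and solving order by order (substituting the coefficients already found):
  x^0: 2 a_2 + 3 a_0 = 0  ->  2 a_2 = -3 a_0 = -3  ->  a_2 = -3/2
  x^1: 6 a_3 + 2 a_1 = 0  ->  6 a_3 = -2 a_1 = -4  ->  a_3 = -2/3
  x^2: 12 a_4 + 5 a_2 = 0  ->  12 a_4 = -5 a_2 = 15/2  ->  a_4 = 5/8
  x^3: 20 a_5 + 12 a_3 = 0  ->  20 a_5 = -12 a_3 = 8  ->  a_5 = 2/5
Truncated series: y(x) = 1 + 2 x - (3/2) x^2 - (2/3) x^3 + (5/8) x^4 + (2/5) x^5 + O(x^6).

a_0 = 1; a_1 = 2; a_2 = -3/2; a_3 = -2/3; a_4 = 5/8; a_5 = 2/5


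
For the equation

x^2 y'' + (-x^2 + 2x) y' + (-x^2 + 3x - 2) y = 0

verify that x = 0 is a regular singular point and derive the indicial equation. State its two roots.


Divide by x^2 to reach normal form y'' + P_1(x) y' + P_2(x) y = 0 with P_1(x) = -1 + 2/x and P_2(x) = -1 + 3/x - 2/x^2.
x = 0 is a singular point because the y'-coefficient -1 + 2/x has a pole at x = 0 and the y-coefficient -1 + 3/x - 2/x^2 has a pole at x = 0.
It is a regular singular point because x P_1(x) = p(x) = 2 - x and x^2 P_2(x) = q(x) = -x^2 + 3x - 2 are polynomials, hence analytic at x = 0.
p(0) = 2,  q(0) = -2.
Indicial equation: r(r-1) + p(0) r + q(0) = 0, i.e. r^2 + (p(0) - 1) r + q(0) = 0, i.e. r^2 + 1 r - 2 = 0.
Discriminant: (1)^2 - 4(-2) = 9, so r = (-1 ± 3)/2.
Solving: r_1 = 1, r_2 = -2.

indicial: r^2 + 1 r - 2 = 0; roots r_1 = 1, r_2 = -2


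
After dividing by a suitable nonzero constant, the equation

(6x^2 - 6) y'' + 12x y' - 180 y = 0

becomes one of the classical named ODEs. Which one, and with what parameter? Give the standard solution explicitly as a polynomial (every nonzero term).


All three coefficients share the factor -6; dividing through by -6 gives  (1 - x^2) y'' - 2x y' + 30 y = 0.
This matches the Legendre equation (1 - x^2) y'' - 2x y' + n(n+1) y = 0 (note the -2x y' term) with n(n+1) = 30, so n = 5; the polynomial solution is P_5(x).
With y = sum_k a_k x^k, matching x^k gives (k+2)(k+1) a_{k+2} = [k(k+1) - n(n+1)] a_k = (k - 5)(k + 6) a_k. The right side vanishes at k = 5, so the series with the parity of 5 terminates at degree 5.
Standard normalization (P_n(1) = 1): leading coefficient (2n)!/(2^n (n!)^2) = 3628800/(32*14400) = 63/8, so a_5 = 63/8. Work downward with a_k = (k+1)(k+2) a_{k+2} / ((k - 5)(k + 6)):
  a_3 = (4)(5)(63/8) / ((3 - 5)(3 + 6)) = (315/2)/(-18) = -35/4
  a_1 = (2)(3)(-35/4) / ((1 - 5)(1 + 6)) = (-105/2)/(-28) = 15/8
Hence P_5(x) = 63 x^5/8 - 35 x^3/4 + 15 x/8.

P_5(x); series = 63 x^5/8 - 35 x^3/4 + 15 x/8


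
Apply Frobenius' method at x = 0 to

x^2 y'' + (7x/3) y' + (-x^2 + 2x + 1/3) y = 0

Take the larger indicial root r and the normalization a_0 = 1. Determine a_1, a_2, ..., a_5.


Write in Frobenius form y'' + (p(x)/x) y' + (q(x)/x^2) y = 0:
  p(x) = 7/3,  q(x) = -x^2 + 2x + 1/3.
Indicial equation: r(r-1) + (7/3) r + (1/3) = 0 -> roots r_1 = -1/3, r_2 = -1.
Take r = r_1 = -1/3. Let y(x) = x^r sum_{n>=0} a_n x^n with a_0 = 1.
Substitute y = x^r sum a_n x^n and match x^{r+n}. The recurrence is
  D(n) a_n + 2 a_{n-1} - 1 a_{n-2} = 0,  where D(n) = (r+n)(r+n-1) + (7/3)(r+n) + (1/3).
  a_n = [-2 a_{n-1} + 1 a_{n-2}] / D(n).
Since the indicial polynomial factors as (r - r_1)(r - r_2), D(n) = (r_1 + n - r_1)(r_1 + n - r_2) = n(n + 2/3).
Evaluating step by step (a_0 = 1):
  n = 1: D(1) = 1(1 + 2/3) = 5/3; numerator = -2(1) = -2; a_1 = (-2)/(5/3) = -6/5
  n = 2: D(2) = 2(2 + 2/3) = 16/3; numerator = -2(-6/5) + 1(1) = 17/5; a_2 = (17/5)/(16/3) = 51/80
  n = 3: D(3) = 3(3 + 2/3) = 11; numerator = -2(51/80) + 1(-6/5) = -99/40; a_3 = (-99/40)/(11) = -9/40
  n = 4: D(4) = 4(4 + 2/3) = 56/3; numerator = -2(-9/40) + 1(51/80) = 87/80; a_4 = (87/80)/(56/3) = 261/4480
  n = 5: D(5) = 5(5 + 2/3) = 85/3; numerator = -2(261/4480) + 1(-9/40) = -153/448; a_5 = (-153/448)/(85/3) = -27/2240

r = -1/3; a_0 = 1; a_1 = -6/5; a_2 = 51/80; a_3 = -9/40; a_4 = 261/4480; a_5 = -27/2240


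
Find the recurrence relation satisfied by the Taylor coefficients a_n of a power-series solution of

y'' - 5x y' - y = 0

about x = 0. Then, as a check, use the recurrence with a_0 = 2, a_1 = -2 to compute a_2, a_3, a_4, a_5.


Substitute y = sum_n a_n x^n.
y''(x) has coefficient (n+2)(n+1) a_{n+2} at x^n;
-5 x y'(x) has coefficient -5 n a_n at x^n (shift);
-y(x) has coefficient -1 a_n at x^n.
Matching x^n: (n+2)(n+1) a_{n+2} + (-5n - 1) a_n = 0.
Thus a_{n+2} = (5n + 1) / ((n+1)(n+2)) * a_n.

Check with a_0 = 2, a_1 = -2 (apply the recurrence for n = 0, 1, 2, 3): a_0 = 2, a_1 = -2, a_2 = 1, a_3 = -2, a_4 = 11/12, a_5 = -8/5.

a_(n+2) = (5n + 1) / ((n+1)(n+2)) * a_n; check: a_0 = 2, a_1 = -2, a_2 = 1, a_3 = -2, a_4 = 11/12, a_5 = -8/5


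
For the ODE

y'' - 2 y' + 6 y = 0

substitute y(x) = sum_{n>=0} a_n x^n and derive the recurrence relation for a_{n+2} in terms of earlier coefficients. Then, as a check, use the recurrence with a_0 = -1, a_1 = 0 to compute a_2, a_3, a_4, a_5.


Substitute y = sum_n a_n x^n.
y''(x) has coefficient (n+2)(n+1) a_{n+2} at x^n;
-2 y'(x) has coefficient -2 (n+1) a_{n+1} at x^n;
6 y(x) has coefficient 6 a_n at x^n.
Matching x^n: (n+2)(n+1) a_{n+2} - 2 (n+1) a_{n+1} + 6 a_n = 0.
Thus a_{n+2} = [2 (n+1) a_{n+1} - 6 a_n] / ((n+1)(n+2)).

Check with a_0 = -1, a_1 = 0 (apply the recurrence for n = 0, 1, 2, 3): a_0 = -1, a_1 = 0, a_2 = 3, a_3 = 2, a_4 = -1/2, a_5 = -4/5.

a_(n+2) = [2 (n+1) a_(n+1) - 6 a_n] / ((n+1)(n+2)); check: a_0 = -1, a_1 = 0, a_2 = 3, a_3 = 2, a_4 = -1/2, a_5 = -4/5


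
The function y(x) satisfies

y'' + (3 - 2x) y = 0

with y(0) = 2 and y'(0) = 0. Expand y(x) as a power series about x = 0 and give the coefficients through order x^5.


Ansatz: y(x) = sum_{n>=0} a_n x^n, so y'(x) = sum_{n>=1} n a_n x^(n-1) and y''(x) = sum_{n>=2} n(n-1) a_n x^(n-2).
Substitute into P(x) y'' + Q(x) y' + R(x) y = 0 with P(x) = 1, Q(x) = 0, R(x) = 3 - 2x, and match powers of x.
Initial conditions: a_0 = 2, a_1 = 0.
Setting the coefficient of each power of x to zero and solving order by order (substituting the coefficients already found):
  x^0: 2 a_2 + 3 a_0 = 0  ->  2 a_2 = -3 a_0 = -6  ->  a_2 = -3
  x^1: 6 a_3 + 3 a_1 - 2 a_0 = 0  ->  6 a_3 = -3 a_1 + 2 a_0 = 4  ->  a_3 = 2/3
  x^2: 12 a_4 + 3 a_2 - 2 a_1 = 0  ->  12 a_4 = -3 a_2 + 2 a_1 = 9  ->  a_4 = 3/4
  x^3: 20 a_5 + 3 a_3 - 2 a_2 = 0  ->  20 a_5 = -3 a_3 + 2 a_2 = -8  ->  a_5 = -2/5
Truncated series: y(x) = 2 - 3 x^2 + (2/3) x^3 + (3/4) x^4 - (2/5) x^5 + O(x^6).

a_0 = 2; a_1 = 0; a_2 = -3; a_3 = 2/3; a_4 = 3/4; a_5 = -2/5


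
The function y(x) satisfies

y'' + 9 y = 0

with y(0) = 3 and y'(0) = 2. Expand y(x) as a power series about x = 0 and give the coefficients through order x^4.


Ansatz: y(x) = sum_{n>=0} a_n x^n, so y'(x) = sum_{n>=1} n a_n x^(n-1) and y''(x) = sum_{n>=2} n(n-1) a_n x^(n-2).
Substitute into P(x) y'' + Q(x) y' + R(x) y = 0 with P(x) = 1, Q(x) = 0, R(x) = 9, and match powers of x.
Initial conditions: a_0 = 3, a_1 = 2.
Setting the coefficient of each power of x to zero and solving order by order (substituting the coefficients already found):
  x^0: 2 a_2 + 9 a_0 = 0  ->  2 a_2 = -9 a_0 = -27  ->  a_2 = -27/2
  x^1: 6 a_3 + 9 a_1 = 0  ->  6 a_3 = -9 a_1 = -18  ->  a_3 = -3
  x^2: 12 a_4 + 9 a_2 = 0  ->  12 a_4 = -9 a_2 = 243/2  ->  a_4 = 81/8
Truncated series: y(x) = 3 + 2 x - (27/2) x^2 - 3 x^3 + (81/8) x^4 + O(x^5).

a_0 = 3; a_1 = 2; a_2 = -27/2; a_3 = -3; a_4 = 81/8


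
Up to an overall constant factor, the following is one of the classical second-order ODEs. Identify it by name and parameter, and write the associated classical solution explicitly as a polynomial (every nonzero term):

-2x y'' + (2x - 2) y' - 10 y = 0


All three coefficients share the factor -2; dividing through by -2 gives  x y'' + (1 - x) y' + 5 y = 0.
This matches the Laguerre equation x y'' + (1 - x) y' + n y = 0 with n = 5; the polynomial solution is L_5(x).
With y = sum_k a_k x^k, matching x^k gives (k+1)k a_{k+1} + (k+1) a_{k+1} - k a_k + n a_k = 0, i.e. (k+1)^2 a_{k+1} = (k - n) a_k = (k - 5) a_k. The right side vanishes at k = 5, so the series terminates at degree 5.
Standard normalization L_n(0) = 1 gives a_0 = 1. Work upward with a_{k+1} = (k - 5) a_k / (k+1)^2:
  a_1 = (0 - 5)(1) / 1^2 = -5/1 = -5
  a_2 = (1 - 5)(-5) / 2^2 = 20/4 = 5
  a_3 = (2 - 5)(5) / 3^2 = -15/9 = -5/3
  a_4 = (3 - 5)(-5/3) / 4^2 = (10/3)/16 = 5/24
  a_5 = (4 - 5)(5/24) / 5^2 = (-5/24)/25 = -1/120
Hence L_5(x) = -x^5/120 + 5 x^4/24 - 5 x^3/3 + 5 x^2 - 5 x + 1.

L_5(x); series = -x^5/120 + 5 x^4/24 - 5 x^3/3 + 5 x^2 - 5 x + 1


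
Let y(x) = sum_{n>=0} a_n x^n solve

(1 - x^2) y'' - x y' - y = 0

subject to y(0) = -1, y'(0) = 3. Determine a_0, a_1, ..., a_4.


Ansatz: y(x) = sum_{n>=0} a_n x^n, so y'(x) = sum_{n>=1} n a_n x^(n-1) and y''(x) = sum_{n>=2} n(n-1) a_n x^(n-2).
Substitute into P(x) y'' + Q(x) y' + R(x) y = 0 with P(x) = 1 - x^2, Q(x) = -x, R(x) = -1, and match powers of x.
Initial conditions: a_0 = -1, a_1 = 3.
Setting the coefficient of each power of x to zero and solving order by order (substituting the coefficients already found):
  x^0: 2 a_2 - a_0 = 0  ->  2 a_2 = a_0 = -1  ->  a_2 = -1/2
  x^1: 6 a_3 - 2 a_1 = 0  ->  6 a_3 = 2 a_1 = 6  ->  a_3 = 1
  x^2: 12 a_4 - 5 a_2 = 0  ->  12 a_4 = 5 a_2 = -5/2  ->  a_4 = -5/24
Truncated series: y(x) = -1 + 3 x - (1/2) x^2 + x^3 - (5/24) x^4 + O(x^5).

a_0 = -1; a_1 = 3; a_2 = -1/2; a_3 = 1; a_4 = -5/24


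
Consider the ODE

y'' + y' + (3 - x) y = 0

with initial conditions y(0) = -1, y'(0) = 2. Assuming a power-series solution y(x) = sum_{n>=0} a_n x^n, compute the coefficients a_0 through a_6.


Ansatz: y(x) = sum_{n>=0} a_n x^n, so y'(x) = sum_{n>=1} n a_n x^(n-1) and y''(x) = sum_{n>=2} n(n-1) a_n x^(n-2).
Substitute into P(x) y'' + Q(x) y' + R(x) y = 0 with P(x) = 1, Q(x) = 1, R(x) = 3 - x, and match powers of x.
Initial conditions: a_0 = -1, a_1 = 2.
Setting the coefficient of each power of x to zero and solving order by order (substituting the coefficients already found):
  x^0: 2 a_2 + a_1 + 3 a_0 = 0  ->  2 a_2 = -a_1 - 3 a_0 = 1  ->  a_2 = 1/2
  x^1: 6 a_3 + 2 a_2 + 3 a_1 - a_0 = 0  ->  6 a_3 = -2 a_2 - 3 a_1 + a_0 = -8  ->  a_3 = -4/3
  x^2: 12 a_4 + 3 a_3 + 3 a_2 - a_1 = 0  ->  12 a_4 = -3 a_3 - 3 a_2 + a_1 = 9/2  ->  a_4 = 3/8
  x^3: 20 a_5 + 4 a_4 + 3 a_3 - a_2 = 0  ->  20 a_5 = -4 a_4 - 3 a_3 + a_2 = 3  ->  a_5 = 3/20
  x^4: 30 a_6 + 5 a_5 + 3 a_4 - a_3 = 0  ->  30 a_6 = -5 a_5 - 3 a_4 + a_3 = -77/24  ->  a_6 = -77/720
Truncated series: y(x) = -1 + 2 x + (1/2) x^2 - (4/3) x^3 + (3/8) x^4 + (3/20) x^5 - (77/720) x^6 + O(x^7).

a_0 = -1; a_1 = 2; a_2 = 1/2; a_3 = -4/3; a_4 = 3/8; a_5 = 3/20; a_6 = -77/720


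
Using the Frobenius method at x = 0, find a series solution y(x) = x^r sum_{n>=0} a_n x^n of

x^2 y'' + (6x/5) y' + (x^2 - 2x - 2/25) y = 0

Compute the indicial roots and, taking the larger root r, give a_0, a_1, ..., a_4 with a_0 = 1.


Write in Frobenius form y'' + (p(x)/x) y' + (q(x)/x^2) y = 0:
  p(x) = 6/5,  q(x) = x^2 - 2x - 2/25.
Indicial equation: r(r-1) + (6/5) r + (-2/25) = 0 -> roots r_1 = 1/5, r_2 = -2/5.
Take r = r_1 = 1/5. Let y(x) = x^r sum_{n>=0} a_n x^n with a_0 = 1.
Substitute y = x^r sum a_n x^n and match x^{r+n}. The recurrence is
  D(n) a_n - 2 a_{n-1} + 1 a_{n-2} = 0,  where D(n) = (r+n)(r+n-1) + (6/5)(r+n) + (-2/25).
  a_n = [2 a_{n-1} - 1 a_{n-2}] / D(n).
Since the indicial polynomial factors as (r - r_1)(r - r_2), D(n) = (r_1 + n - r_1)(r_1 + n - r_2) = n(n + 3/5).
Evaluating step by step (a_0 = 1):
  n = 1: D(1) = 1(1 + 3/5) = 8/5; numerator = 2(1) = 2; a_1 = (2)/(8/5) = 5/4
  n = 2: D(2) = 2(2 + 3/5) = 26/5; numerator = 2(5/4) - 1(1) = 3/2; a_2 = (3/2)/(26/5) = 15/52
  n = 3: D(3) = 3(3 + 3/5) = 54/5; numerator = 2(15/52) - 1(5/4) = -35/52; a_3 = (-35/52)/(54/5) = -175/2808
  n = 4: D(4) = 4(4 + 3/5) = 92/5; numerator = 2(-175/2808) - 1(15/52) = -145/351; a_4 = (-145/351)/(92/5) = -725/32292

r = 1/5; a_0 = 1; a_1 = 5/4; a_2 = 15/52; a_3 = -175/2808; a_4 = -725/32292


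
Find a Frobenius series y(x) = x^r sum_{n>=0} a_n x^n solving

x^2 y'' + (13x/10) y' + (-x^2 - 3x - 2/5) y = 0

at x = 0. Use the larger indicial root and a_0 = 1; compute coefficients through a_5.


Write in Frobenius form y'' + (p(x)/x) y' + (q(x)/x^2) y = 0:
  p(x) = 13/10,  q(x) = -x^2 - 3x - 2/5.
Indicial equation: r(r-1) + (13/10) r + (-2/5) = 0 -> roots r_1 = 1/2, r_2 = -4/5.
Take r = r_1 = 1/2. Let y(x) = x^r sum_{n>=0} a_n x^n with a_0 = 1.
Substitute y = x^r sum a_n x^n and match x^{r+n}. The recurrence is
  D(n) a_n - 3 a_{n-1} - 1 a_{n-2} = 0,  where D(n) = (r+n)(r+n-1) + (13/10)(r+n) + (-2/5).
  a_n = [3 a_{n-1} + 1 a_{n-2}] / D(n).
Since the indicial polynomial factors as (r - r_1)(r - r_2), D(n) = (r_1 + n - r_1)(r_1 + n - r_2) = n(n + 13/10).
Evaluating step by step (a_0 = 1):
  n = 1: D(1) = 1(1 + 13/10) = 23/10; numerator = 3(1) = 3; a_1 = (3)/(23/10) = 30/23
  n = 2: D(2) = 2(2 + 13/10) = 33/5; numerator = 3(30/23) + 1(1) = 113/23; a_2 = (113/23)/(33/5) = 565/759
  n = 3: D(3) = 3(3 + 13/10) = 129/10; numerator = 3(565/759) + 1(30/23) = 895/253; a_3 = (895/253)/(129/10) = 8950/32637
  n = 4: D(4) = 4(4 + 13/10) = 106/5; numerator = 3(8950/32637) + 1(565/759) = 51145/32637; a_4 = (51145/32637)/(106/5) = 4825/65274
  n = 5: D(5) = 5(5 + 13/10) = 63/2; numerator = 3(4825/65274) + 1(8950/32637) = 32375/65274; a_5 = (32375/65274)/(63/2) = 4625/293733

r = 1/2; a_0 = 1; a_1 = 30/23; a_2 = 565/759; a_3 = 8950/32637; a_4 = 4825/65274; a_5 = 4625/293733


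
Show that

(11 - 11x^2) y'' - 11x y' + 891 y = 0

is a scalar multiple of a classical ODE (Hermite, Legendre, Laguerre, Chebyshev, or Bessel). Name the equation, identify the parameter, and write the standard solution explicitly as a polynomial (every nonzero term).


All three coefficients share the factor 11; dividing through by 11 gives  (1 - x^2) y'' - x y' + 81 y = 0.
This matches the Chebyshev equation (1 - x^2) y'' - x y' + n^2 y = 0 (note the -x y' term, not -2x y') with n^2 = 81, so n = 9; the polynomial solution is T_9(x).
With y = sum_k a_k x^k, matching x^k gives (k+2)(k+1) a_{k+2} = (k^2 - n^2) a_k = (k - 9)(k + 9) a_k. The right side vanishes at k = 9, so the series with the parity of 9 terminates at degree 9.
Standard normalization: leading coefficient of T_n is 2^(n-1), so a_9 = 2^8 = 256. Work downward with a_k = (k+1)(k+2) a_{k+2} / ((k - 9)(k + 9)):
  a_7 = (8)(9)(256) / ((7 - 9)(7 + 9)) = 18432/(-32) = -576
  a_5 = (6)(7)(-576) / ((5 - 9)(5 + 9)) = -24192/(-56) = 432
  a_3 = (4)(5)(432) / ((3 - 9)(3 + 9)) = 8640/(-72) = -120
  a_1 = (2)(3)(-120) / ((1 - 9)(1 + 9)) = -720/(-80) = 9
Hence T_9(x) = 256 x^9 - 576 x^7 + 432 x^5 - 120 x^3 + 9 x.

T_9(x); series = 256 x^9 - 576 x^7 + 432 x^5 - 120 x^3 + 9 x


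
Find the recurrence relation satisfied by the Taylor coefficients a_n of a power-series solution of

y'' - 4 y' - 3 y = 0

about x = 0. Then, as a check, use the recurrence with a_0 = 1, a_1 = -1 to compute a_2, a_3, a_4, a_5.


Substitute y = sum_n a_n x^n.
y''(x) has coefficient (n+2)(n+1) a_{n+2} at x^n;
-4 y'(x) has coefficient -4 (n+1) a_{n+1} at x^n;
-3 y(x) has coefficient -3 a_n at x^n.
Matching x^n: (n+2)(n+1) a_{n+2} - 4 (n+1) a_{n+1} - 3 a_n = 0.
Thus a_{n+2} = [4 (n+1) a_{n+1} + 3 a_n] / ((n+1)(n+2)).

Check with a_0 = 1, a_1 = -1 (apply the recurrence for n = 0, 1, 2, 3): a_0 = 1, a_1 = -1, a_2 = -1/2, a_3 = -7/6, a_4 = -31/24, a_5 = -29/24.

a_(n+2) = [4 (n+1) a_(n+1) + 3 a_n] / ((n+1)(n+2)); check: a_0 = 1, a_1 = -1, a_2 = -1/2, a_3 = -7/6, a_4 = -31/24, a_5 = -29/24


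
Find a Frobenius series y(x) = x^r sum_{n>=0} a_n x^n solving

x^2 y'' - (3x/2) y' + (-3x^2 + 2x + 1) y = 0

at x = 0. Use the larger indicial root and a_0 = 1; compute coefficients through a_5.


Write in Frobenius form y'' + (p(x)/x) y' + (q(x)/x^2) y = 0:
  p(x) = -3/2,  q(x) = -3x^2 + 2x + 1.
Indicial equation: r(r-1) + (-3/2) r + (1) = 0 -> roots r_1 = 2, r_2 = 1/2.
Take r = r_1 = 2. Let y(x) = x^r sum_{n>=0} a_n x^n with a_0 = 1.
Substitute y = x^r sum a_n x^n and match x^{r+n}. The recurrence is
  D(n) a_n + 2 a_{n-1} - 3 a_{n-2} = 0,  where D(n) = (r+n)(r+n-1) + (-3/2)(r+n) + (1).
  a_n = [-2 a_{n-1} + 3 a_{n-2}] / D(n).
Since the indicial polynomial factors as (r - r_1)(r - r_2), D(n) = (r_1 + n - r_1)(r_1 + n - r_2) = n(n + 3/2).
Evaluating step by step (a_0 = 1):
  n = 1: D(1) = 1(1 + 3/2) = 5/2; numerator = -2(1) = -2; a_1 = (-2)/(5/2) = -4/5
  n = 2: D(2) = 2(2 + 3/2) = 7; numerator = -2(-4/5) + 3(1) = 23/5; a_2 = (23/5)/(7) = 23/35
  n = 3: D(3) = 3(3 + 3/2) = 27/2; numerator = -2(23/35) + 3(-4/5) = -26/7; a_3 = (-26/7)/(27/2) = -52/189
  n = 4: D(4) = 4(4 + 3/2) = 22; numerator = -2(-52/189) + 3(23/35) = 2383/945; a_4 = (2383/945)/(22) = 2383/20790
  n = 5: D(5) = 5(5 + 3/2) = 65/2; numerator = -2(2383/20790) + 3(-52/189) = -10963/10395; a_5 = (-10963/10395)/(65/2) = -21926/675675

r = 2; a_0 = 1; a_1 = -4/5; a_2 = 23/35; a_3 = -52/189; a_4 = 2383/20790; a_5 = -21926/675675


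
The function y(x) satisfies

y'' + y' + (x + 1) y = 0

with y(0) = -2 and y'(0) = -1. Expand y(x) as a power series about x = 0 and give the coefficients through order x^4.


Ansatz: y(x) = sum_{n>=0} a_n x^n, so y'(x) = sum_{n>=1} n a_n x^(n-1) and y''(x) = sum_{n>=2} n(n-1) a_n x^(n-2).
Substitute into P(x) y'' + Q(x) y' + R(x) y = 0 with P(x) = 1, Q(x) = 1, R(x) = x + 1, and match powers of x.
Initial conditions: a_0 = -2, a_1 = -1.
Setting the coefficient of each power of x to zero and solving order by order (substituting the coefficients already found):
  x^0: 2 a_2 + a_1 + a_0 = 0  ->  2 a_2 = -a_1 - a_0 = 3  ->  a_2 = 3/2
  x^1: 6 a_3 + 2 a_2 + a_1 + a_0 = 0  ->  6 a_3 = -2 a_2 - a_1 - a_0 = 0  ->  a_3 = 0
  x^2: 12 a_4 + 3 a_3 + a_2 + a_1 = 0  ->  12 a_4 = -3 a_3 - a_2 - a_1 = -1/2  ->  a_4 = -1/24
Truncated series: y(x) = -2 - x + (3/2) x^2 - (1/24) x^4 + O(x^5).

a_0 = -2; a_1 = -1; a_2 = 3/2; a_3 = 0; a_4 = -1/24


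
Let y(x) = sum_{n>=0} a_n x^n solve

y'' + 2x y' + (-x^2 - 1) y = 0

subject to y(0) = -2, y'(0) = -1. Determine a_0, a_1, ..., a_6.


Ansatz: y(x) = sum_{n>=0} a_n x^n, so y'(x) = sum_{n>=1} n a_n x^(n-1) and y''(x) = sum_{n>=2} n(n-1) a_n x^(n-2).
Substitute into P(x) y'' + Q(x) y' + R(x) y = 0 with P(x) = 1, Q(x) = 2x, R(x) = -x^2 - 1, and match powers of x.
Initial conditions: a_0 = -2, a_1 = -1.
Setting the coefficient of each power of x to zero and solving order by order (substituting the coefficients already found):
  x^0: 2 a_2 - a_0 = 0  ->  2 a_2 = a_0 = -2  ->  a_2 = -1
  x^1: 6 a_3 + a_1 = 0  ->  6 a_3 = -a_1 = 1  ->  a_3 = 1/6
  x^2: 12 a_4 + 3 a_2 - a_0 = 0  ->  12 a_4 = -3 a_2 + a_0 = 1  ->  a_4 = 1/12
  x^3: 20 a_5 + 5 a_3 - a_1 = 0  ->  20 a_5 = -5 a_3 + a_1 = -11/6  ->  a_5 = -11/120
  x^4: 30 a_6 + 7 a_4 - a_2 = 0  ->  30 a_6 = -7 a_4 + a_2 = -19/12  ->  a_6 = -19/360
Truncated series: y(x) = -2 - x - x^2 + (1/6) x^3 + (1/12) x^4 - (11/120) x^5 - (19/360) x^6 + O(x^7).

a_0 = -2; a_1 = -1; a_2 = -1; a_3 = 1/6; a_4 = 1/12; a_5 = -11/120; a_6 = -19/360


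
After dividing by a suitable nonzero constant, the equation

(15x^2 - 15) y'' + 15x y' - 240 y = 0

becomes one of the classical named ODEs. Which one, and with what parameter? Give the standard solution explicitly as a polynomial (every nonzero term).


All three coefficients share the factor -15; dividing through by -15 gives  (1 - x^2) y'' - x y' + 16 y = 0.
This matches the Chebyshev equation (1 - x^2) y'' - x y' + n^2 y = 0 (note the -x y' term, not -2x y') with n^2 = 16, so n = 4; the polynomial solution is T_4(x).
With y = sum_k a_k x^k, matching x^k gives (k+2)(k+1) a_{k+2} = (k^2 - n^2) a_k = (k - 4)(k + 4) a_k. The right side vanishes at k = 4, so the series with the parity of 4 terminates at degree 4.
Standard normalization: leading coefficient of T_n is 2^(n-1), so a_4 = 2^3 = 8. Work downward with a_k = (k+1)(k+2) a_{k+2} / ((k - 4)(k + 4)):
  a_2 = (3)(4)(8) / ((2 - 4)(2 + 4)) = 96/(-12) = -8
  a_0 = (1)(2)(-8) / ((0 - 4)(0 + 4)) = -16/(-16) = 1
Hence T_4(x) = 8 x^4 - 8 x^2 + 1.

T_4(x); series = 8 x^4 - 8 x^2 + 1


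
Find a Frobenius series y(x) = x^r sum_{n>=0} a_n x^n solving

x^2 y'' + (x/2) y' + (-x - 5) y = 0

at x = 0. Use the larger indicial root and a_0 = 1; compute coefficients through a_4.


Write in Frobenius form y'' + (p(x)/x) y' + (q(x)/x^2) y = 0:
  p(x) = 1/2,  q(x) = -x - 5.
Indicial equation: r(r-1) + (1/2) r + (-5) = 0 -> roots r_1 = 5/2, r_2 = -2.
Take r = r_1 = 5/2. Let y(x) = x^r sum_{n>=0} a_n x^n with a_0 = 1.
Substitute y = x^r sum a_n x^n and match x^{r+n}. The recurrence is
  D(n) a_n - 1 a_{n-1} = 0,  where D(n) = (r+n)(r+n-1) + (1/2)(r+n) + (-5).
  a_n = 1 / D(n) * a_{n-1}.
Since the indicial polynomial factors as (r - r_1)(r - r_2), D(n) = (r_1 + n - r_1)(r_1 + n - r_2) = n(n + 9/2).
Evaluating step by step (a_0 = 1):
  n = 1: D(1) = 1(1 + 9/2) = 11/2; numerator = 1(1) = 1; a_1 = (1)/(11/2) = 2/11
  n = 2: D(2) = 2(2 + 9/2) = 13; numerator = 1(2/11) = 2/11; a_2 = (2/11)/(13) = 2/143
  n = 3: D(3) = 3(3 + 9/2) = 45/2; numerator = 1(2/143) = 2/143; a_3 = (2/143)/(45/2) = 4/6435
  n = 4: D(4) = 4(4 + 9/2) = 34; numerator = 1(4/6435) = 4/6435; a_4 = (4/6435)/(34) = 2/109395

r = 5/2; a_0 = 1; a_1 = 2/11; a_2 = 2/143; a_3 = 4/6435; a_4 = 2/109395


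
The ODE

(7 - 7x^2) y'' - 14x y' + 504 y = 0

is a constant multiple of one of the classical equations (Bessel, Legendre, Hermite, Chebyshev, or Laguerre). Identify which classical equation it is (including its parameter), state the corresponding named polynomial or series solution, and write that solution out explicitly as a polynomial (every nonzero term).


All three coefficients share the factor 7; dividing through by 7 gives  (1 - x^2) y'' - 2x y' + 72 y = 0.
This matches the Legendre equation (1 - x^2) y'' - 2x y' + n(n+1) y = 0 (note the -2x y' term) with n(n+1) = 72, so n = 8; the polynomial solution is P_8(x).
With y = sum_k a_k x^k, matching x^k gives (k+2)(k+1) a_{k+2} = [k(k+1) - n(n+1)] a_k = (k - 8)(k + 9) a_k. The right side vanishes at k = 8, so the series with the parity of 8 terminates at degree 8.
Standard normalization (P_n(1) = 1): leading coefficient (2n)!/(2^n (n!)^2) = 20922789888000/(256*1625702400) = 6435/128, so a_8 = 6435/128. Work downward with a_k = (k+1)(k+2) a_{k+2} / ((k - 8)(k + 9)):
  a_6 = (7)(8)(6435/128) / ((6 - 8)(6 + 9)) = (45045/16)/(-30) = -3003/32
  a_4 = (5)(6)(-3003/32) / ((4 - 8)(4 + 9)) = (-45045/16)/(-52) = 3465/64
  a_2 = (3)(4)(3465/64) / ((2 - 8)(2 + 9)) = (10395/16)/(-66) = -315/32
  a_0 = (1)(2)(-315/32) / ((0 - 8)(0 + 9)) = (-315/16)/(-72) = 35/128
Hence P_8(x) = 6435 x^8/128 - 3003 x^6/32 + 3465 x^4/64 - 315 x^2/32 + 35/128.

P_8(x); series = 6435 x^8/128 - 3003 x^6/32 + 3465 x^4/64 - 315 x^2/32 + 35/128


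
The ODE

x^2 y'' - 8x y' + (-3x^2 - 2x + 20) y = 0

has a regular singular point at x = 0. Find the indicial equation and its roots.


Divide by x^2 to reach normal form y'' + P_1(x) y' + P_2(x) y = 0 with P_1(x) = -8/x and P_2(x) = -3 - 2/x + 20/x^2.
x = 0 is a singular point because the y'-coefficient -8/x has a pole at x = 0 and the y-coefficient -3 - 2/x + 20/x^2 has a pole at x = 0.
It is a regular singular point because x P_1(x) = p(x) = -8 and x^2 P_2(x) = q(x) = -3x^2 - 2x + 20 are polynomials, hence analytic at x = 0.
p(0) = -8,  q(0) = 20.
Indicial equation: r(r-1) + p(0) r + q(0) = 0, i.e. r^2 + (p(0) - 1) r + q(0) = 0, i.e. r^2 - 9 r + 20 = 0.
Discriminant: (-9)^2 - 4(20) = 1, so r = (9 ± 1)/2.
Solving: r_1 = 5, r_2 = 4.

indicial: r^2 - 9 r + 20 = 0; roots r_1 = 5, r_2 = 4
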